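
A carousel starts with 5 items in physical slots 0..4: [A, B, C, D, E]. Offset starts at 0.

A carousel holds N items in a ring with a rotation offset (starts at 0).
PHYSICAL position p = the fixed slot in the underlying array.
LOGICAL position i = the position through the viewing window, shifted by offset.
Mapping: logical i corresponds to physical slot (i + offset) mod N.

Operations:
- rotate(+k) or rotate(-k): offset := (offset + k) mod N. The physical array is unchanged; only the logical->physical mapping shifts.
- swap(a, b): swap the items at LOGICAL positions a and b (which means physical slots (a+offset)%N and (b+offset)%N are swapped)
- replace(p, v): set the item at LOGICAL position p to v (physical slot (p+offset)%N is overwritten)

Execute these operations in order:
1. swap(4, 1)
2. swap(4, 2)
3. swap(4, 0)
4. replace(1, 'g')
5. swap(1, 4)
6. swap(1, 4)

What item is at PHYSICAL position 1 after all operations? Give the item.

After op 1 (swap(4, 1)): offset=0, physical=[A,E,C,D,B], logical=[A,E,C,D,B]
After op 2 (swap(4, 2)): offset=0, physical=[A,E,B,D,C], logical=[A,E,B,D,C]
After op 3 (swap(4, 0)): offset=0, physical=[C,E,B,D,A], logical=[C,E,B,D,A]
After op 4 (replace(1, 'g')): offset=0, physical=[C,g,B,D,A], logical=[C,g,B,D,A]
After op 5 (swap(1, 4)): offset=0, physical=[C,A,B,D,g], logical=[C,A,B,D,g]
After op 6 (swap(1, 4)): offset=0, physical=[C,g,B,D,A], logical=[C,g,B,D,A]

Answer: g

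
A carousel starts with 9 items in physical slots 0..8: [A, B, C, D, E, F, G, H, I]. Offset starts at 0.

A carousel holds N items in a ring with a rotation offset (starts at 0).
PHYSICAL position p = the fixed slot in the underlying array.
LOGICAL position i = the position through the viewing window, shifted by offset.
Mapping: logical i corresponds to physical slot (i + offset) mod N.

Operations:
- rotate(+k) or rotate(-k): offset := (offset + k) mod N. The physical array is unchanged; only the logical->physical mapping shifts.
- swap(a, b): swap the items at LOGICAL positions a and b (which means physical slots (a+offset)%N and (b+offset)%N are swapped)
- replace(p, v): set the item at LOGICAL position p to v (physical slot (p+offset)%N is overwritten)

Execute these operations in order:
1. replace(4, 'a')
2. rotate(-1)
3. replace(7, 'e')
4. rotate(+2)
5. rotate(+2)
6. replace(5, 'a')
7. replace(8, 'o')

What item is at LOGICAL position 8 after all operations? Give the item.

Answer: o

Derivation:
After op 1 (replace(4, 'a')): offset=0, physical=[A,B,C,D,a,F,G,H,I], logical=[A,B,C,D,a,F,G,H,I]
After op 2 (rotate(-1)): offset=8, physical=[A,B,C,D,a,F,G,H,I], logical=[I,A,B,C,D,a,F,G,H]
After op 3 (replace(7, 'e')): offset=8, physical=[A,B,C,D,a,F,e,H,I], logical=[I,A,B,C,D,a,F,e,H]
After op 4 (rotate(+2)): offset=1, physical=[A,B,C,D,a,F,e,H,I], logical=[B,C,D,a,F,e,H,I,A]
After op 5 (rotate(+2)): offset=3, physical=[A,B,C,D,a,F,e,H,I], logical=[D,a,F,e,H,I,A,B,C]
After op 6 (replace(5, 'a')): offset=3, physical=[A,B,C,D,a,F,e,H,a], logical=[D,a,F,e,H,a,A,B,C]
After op 7 (replace(8, 'o')): offset=3, physical=[A,B,o,D,a,F,e,H,a], logical=[D,a,F,e,H,a,A,B,o]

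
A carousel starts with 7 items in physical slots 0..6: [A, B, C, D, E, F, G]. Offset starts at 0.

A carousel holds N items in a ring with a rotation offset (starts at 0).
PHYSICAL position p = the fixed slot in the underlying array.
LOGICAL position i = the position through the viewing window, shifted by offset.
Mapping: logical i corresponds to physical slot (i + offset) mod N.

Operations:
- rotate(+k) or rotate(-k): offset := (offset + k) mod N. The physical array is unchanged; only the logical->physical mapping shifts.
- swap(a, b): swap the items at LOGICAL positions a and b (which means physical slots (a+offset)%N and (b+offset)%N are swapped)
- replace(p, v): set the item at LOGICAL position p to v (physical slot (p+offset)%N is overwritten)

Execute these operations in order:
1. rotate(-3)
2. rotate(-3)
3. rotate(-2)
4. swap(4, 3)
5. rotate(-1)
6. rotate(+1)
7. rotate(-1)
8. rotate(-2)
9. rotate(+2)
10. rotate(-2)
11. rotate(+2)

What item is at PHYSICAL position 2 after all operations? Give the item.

After op 1 (rotate(-3)): offset=4, physical=[A,B,C,D,E,F,G], logical=[E,F,G,A,B,C,D]
After op 2 (rotate(-3)): offset=1, physical=[A,B,C,D,E,F,G], logical=[B,C,D,E,F,G,A]
After op 3 (rotate(-2)): offset=6, physical=[A,B,C,D,E,F,G], logical=[G,A,B,C,D,E,F]
After op 4 (swap(4, 3)): offset=6, physical=[A,B,D,C,E,F,G], logical=[G,A,B,D,C,E,F]
After op 5 (rotate(-1)): offset=5, physical=[A,B,D,C,E,F,G], logical=[F,G,A,B,D,C,E]
After op 6 (rotate(+1)): offset=6, physical=[A,B,D,C,E,F,G], logical=[G,A,B,D,C,E,F]
After op 7 (rotate(-1)): offset=5, physical=[A,B,D,C,E,F,G], logical=[F,G,A,B,D,C,E]
After op 8 (rotate(-2)): offset=3, physical=[A,B,D,C,E,F,G], logical=[C,E,F,G,A,B,D]
After op 9 (rotate(+2)): offset=5, physical=[A,B,D,C,E,F,G], logical=[F,G,A,B,D,C,E]
After op 10 (rotate(-2)): offset=3, physical=[A,B,D,C,E,F,G], logical=[C,E,F,G,A,B,D]
After op 11 (rotate(+2)): offset=5, physical=[A,B,D,C,E,F,G], logical=[F,G,A,B,D,C,E]

Answer: D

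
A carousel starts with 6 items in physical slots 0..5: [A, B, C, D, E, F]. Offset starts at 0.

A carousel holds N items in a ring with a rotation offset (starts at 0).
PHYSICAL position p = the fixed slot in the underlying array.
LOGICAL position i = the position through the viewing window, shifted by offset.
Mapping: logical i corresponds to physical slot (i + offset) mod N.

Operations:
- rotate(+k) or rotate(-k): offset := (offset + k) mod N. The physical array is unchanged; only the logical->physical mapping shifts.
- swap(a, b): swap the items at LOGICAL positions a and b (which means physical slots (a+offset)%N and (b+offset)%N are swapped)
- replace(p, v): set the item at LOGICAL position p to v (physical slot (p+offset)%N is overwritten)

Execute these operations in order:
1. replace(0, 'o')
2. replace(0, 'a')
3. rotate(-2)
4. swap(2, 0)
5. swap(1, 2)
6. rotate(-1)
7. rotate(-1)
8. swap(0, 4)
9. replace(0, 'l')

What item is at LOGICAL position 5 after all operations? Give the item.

After op 1 (replace(0, 'o')): offset=0, physical=[o,B,C,D,E,F], logical=[o,B,C,D,E,F]
After op 2 (replace(0, 'a')): offset=0, physical=[a,B,C,D,E,F], logical=[a,B,C,D,E,F]
After op 3 (rotate(-2)): offset=4, physical=[a,B,C,D,E,F], logical=[E,F,a,B,C,D]
After op 4 (swap(2, 0)): offset=4, physical=[E,B,C,D,a,F], logical=[a,F,E,B,C,D]
After op 5 (swap(1, 2)): offset=4, physical=[F,B,C,D,a,E], logical=[a,E,F,B,C,D]
After op 6 (rotate(-1)): offset=3, physical=[F,B,C,D,a,E], logical=[D,a,E,F,B,C]
After op 7 (rotate(-1)): offset=2, physical=[F,B,C,D,a,E], logical=[C,D,a,E,F,B]
After op 8 (swap(0, 4)): offset=2, physical=[C,B,F,D,a,E], logical=[F,D,a,E,C,B]
After op 9 (replace(0, 'l')): offset=2, physical=[C,B,l,D,a,E], logical=[l,D,a,E,C,B]

Answer: B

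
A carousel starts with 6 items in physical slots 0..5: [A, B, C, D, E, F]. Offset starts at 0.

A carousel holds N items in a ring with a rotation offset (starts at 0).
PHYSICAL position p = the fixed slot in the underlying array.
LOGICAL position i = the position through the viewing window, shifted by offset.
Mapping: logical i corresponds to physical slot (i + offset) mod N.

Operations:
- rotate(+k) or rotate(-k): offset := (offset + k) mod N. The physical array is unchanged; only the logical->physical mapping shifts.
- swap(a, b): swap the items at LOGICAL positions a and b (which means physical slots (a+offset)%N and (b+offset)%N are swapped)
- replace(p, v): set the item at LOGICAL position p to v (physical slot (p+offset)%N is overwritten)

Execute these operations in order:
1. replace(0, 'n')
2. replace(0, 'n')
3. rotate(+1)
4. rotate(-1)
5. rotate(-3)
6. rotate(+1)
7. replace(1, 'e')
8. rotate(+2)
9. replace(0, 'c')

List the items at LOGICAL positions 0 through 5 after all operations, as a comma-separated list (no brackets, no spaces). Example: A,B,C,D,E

Answer: c,B,C,D,E,e

Derivation:
After op 1 (replace(0, 'n')): offset=0, physical=[n,B,C,D,E,F], logical=[n,B,C,D,E,F]
After op 2 (replace(0, 'n')): offset=0, physical=[n,B,C,D,E,F], logical=[n,B,C,D,E,F]
After op 3 (rotate(+1)): offset=1, physical=[n,B,C,D,E,F], logical=[B,C,D,E,F,n]
After op 4 (rotate(-1)): offset=0, physical=[n,B,C,D,E,F], logical=[n,B,C,D,E,F]
After op 5 (rotate(-3)): offset=3, physical=[n,B,C,D,E,F], logical=[D,E,F,n,B,C]
After op 6 (rotate(+1)): offset=4, physical=[n,B,C,D,E,F], logical=[E,F,n,B,C,D]
After op 7 (replace(1, 'e')): offset=4, physical=[n,B,C,D,E,e], logical=[E,e,n,B,C,D]
After op 8 (rotate(+2)): offset=0, physical=[n,B,C,D,E,e], logical=[n,B,C,D,E,e]
After op 9 (replace(0, 'c')): offset=0, physical=[c,B,C,D,E,e], logical=[c,B,C,D,E,e]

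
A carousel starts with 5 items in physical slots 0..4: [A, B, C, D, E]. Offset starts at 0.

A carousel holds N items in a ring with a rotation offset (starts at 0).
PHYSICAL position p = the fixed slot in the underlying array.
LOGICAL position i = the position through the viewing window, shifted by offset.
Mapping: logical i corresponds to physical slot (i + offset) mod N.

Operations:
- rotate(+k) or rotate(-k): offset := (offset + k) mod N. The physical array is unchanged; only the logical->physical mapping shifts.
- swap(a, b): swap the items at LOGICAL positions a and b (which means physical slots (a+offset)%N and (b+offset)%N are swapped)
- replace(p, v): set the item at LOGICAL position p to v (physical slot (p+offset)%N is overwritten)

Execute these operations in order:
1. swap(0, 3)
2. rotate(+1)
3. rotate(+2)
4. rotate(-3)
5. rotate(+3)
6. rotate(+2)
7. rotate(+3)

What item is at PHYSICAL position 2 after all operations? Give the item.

Answer: C

Derivation:
After op 1 (swap(0, 3)): offset=0, physical=[D,B,C,A,E], logical=[D,B,C,A,E]
After op 2 (rotate(+1)): offset=1, physical=[D,B,C,A,E], logical=[B,C,A,E,D]
After op 3 (rotate(+2)): offset=3, physical=[D,B,C,A,E], logical=[A,E,D,B,C]
After op 4 (rotate(-3)): offset=0, physical=[D,B,C,A,E], logical=[D,B,C,A,E]
After op 5 (rotate(+3)): offset=3, physical=[D,B,C,A,E], logical=[A,E,D,B,C]
After op 6 (rotate(+2)): offset=0, physical=[D,B,C,A,E], logical=[D,B,C,A,E]
After op 7 (rotate(+3)): offset=3, physical=[D,B,C,A,E], logical=[A,E,D,B,C]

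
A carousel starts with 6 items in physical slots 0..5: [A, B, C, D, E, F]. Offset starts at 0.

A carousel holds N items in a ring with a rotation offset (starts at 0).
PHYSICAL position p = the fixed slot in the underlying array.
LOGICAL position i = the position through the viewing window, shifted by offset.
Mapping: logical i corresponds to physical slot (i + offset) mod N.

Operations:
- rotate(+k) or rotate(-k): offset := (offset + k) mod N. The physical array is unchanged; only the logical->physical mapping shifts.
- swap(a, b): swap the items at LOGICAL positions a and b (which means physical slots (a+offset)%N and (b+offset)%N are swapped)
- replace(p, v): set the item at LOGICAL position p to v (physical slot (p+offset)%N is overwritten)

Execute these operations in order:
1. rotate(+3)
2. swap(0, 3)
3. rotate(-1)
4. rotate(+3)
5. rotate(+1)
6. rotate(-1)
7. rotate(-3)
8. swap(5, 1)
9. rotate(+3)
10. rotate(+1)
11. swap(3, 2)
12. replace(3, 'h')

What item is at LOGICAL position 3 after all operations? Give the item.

After op 1 (rotate(+3)): offset=3, physical=[A,B,C,D,E,F], logical=[D,E,F,A,B,C]
After op 2 (swap(0, 3)): offset=3, physical=[D,B,C,A,E,F], logical=[A,E,F,D,B,C]
After op 3 (rotate(-1)): offset=2, physical=[D,B,C,A,E,F], logical=[C,A,E,F,D,B]
After op 4 (rotate(+3)): offset=5, physical=[D,B,C,A,E,F], logical=[F,D,B,C,A,E]
After op 5 (rotate(+1)): offset=0, physical=[D,B,C,A,E,F], logical=[D,B,C,A,E,F]
After op 6 (rotate(-1)): offset=5, physical=[D,B,C,A,E,F], logical=[F,D,B,C,A,E]
After op 7 (rotate(-3)): offset=2, physical=[D,B,C,A,E,F], logical=[C,A,E,F,D,B]
After op 8 (swap(5, 1)): offset=2, physical=[D,A,C,B,E,F], logical=[C,B,E,F,D,A]
After op 9 (rotate(+3)): offset=5, physical=[D,A,C,B,E,F], logical=[F,D,A,C,B,E]
After op 10 (rotate(+1)): offset=0, physical=[D,A,C,B,E,F], logical=[D,A,C,B,E,F]
After op 11 (swap(3, 2)): offset=0, physical=[D,A,B,C,E,F], logical=[D,A,B,C,E,F]
After op 12 (replace(3, 'h')): offset=0, physical=[D,A,B,h,E,F], logical=[D,A,B,h,E,F]

Answer: h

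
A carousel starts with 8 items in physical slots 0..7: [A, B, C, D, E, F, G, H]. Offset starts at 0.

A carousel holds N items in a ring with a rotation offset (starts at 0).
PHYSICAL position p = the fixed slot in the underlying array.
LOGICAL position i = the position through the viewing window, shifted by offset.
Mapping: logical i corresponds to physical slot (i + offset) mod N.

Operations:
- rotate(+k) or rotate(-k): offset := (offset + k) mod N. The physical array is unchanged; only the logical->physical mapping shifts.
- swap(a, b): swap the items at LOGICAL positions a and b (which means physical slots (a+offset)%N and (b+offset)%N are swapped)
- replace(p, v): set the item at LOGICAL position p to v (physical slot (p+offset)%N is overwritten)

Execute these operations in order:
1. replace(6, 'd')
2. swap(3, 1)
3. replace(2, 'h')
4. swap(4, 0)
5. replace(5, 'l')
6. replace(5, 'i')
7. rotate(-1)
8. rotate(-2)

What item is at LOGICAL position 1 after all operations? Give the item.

After op 1 (replace(6, 'd')): offset=0, physical=[A,B,C,D,E,F,d,H], logical=[A,B,C,D,E,F,d,H]
After op 2 (swap(3, 1)): offset=0, physical=[A,D,C,B,E,F,d,H], logical=[A,D,C,B,E,F,d,H]
After op 3 (replace(2, 'h')): offset=0, physical=[A,D,h,B,E,F,d,H], logical=[A,D,h,B,E,F,d,H]
After op 4 (swap(4, 0)): offset=0, physical=[E,D,h,B,A,F,d,H], logical=[E,D,h,B,A,F,d,H]
After op 5 (replace(5, 'l')): offset=0, physical=[E,D,h,B,A,l,d,H], logical=[E,D,h,B,A,l,d,H]
After op 6 (replace(5, 'i')): offset=0, physical=[E,D,h,B,A,i,d,H], logical=[E,D,h,B,A,i,d,H]
After op 7 (rotate(-1)): offset=7, physical=[E,D,h,B,A,i,d,H], logical=[H,E,D,h,B,A,i,d]
After op 8 (rotate(-2)): offset=5, physical=[E,D,h,B,A,i,d,H], logical=[i,d,H,E,D,h,B,A]

Answer: d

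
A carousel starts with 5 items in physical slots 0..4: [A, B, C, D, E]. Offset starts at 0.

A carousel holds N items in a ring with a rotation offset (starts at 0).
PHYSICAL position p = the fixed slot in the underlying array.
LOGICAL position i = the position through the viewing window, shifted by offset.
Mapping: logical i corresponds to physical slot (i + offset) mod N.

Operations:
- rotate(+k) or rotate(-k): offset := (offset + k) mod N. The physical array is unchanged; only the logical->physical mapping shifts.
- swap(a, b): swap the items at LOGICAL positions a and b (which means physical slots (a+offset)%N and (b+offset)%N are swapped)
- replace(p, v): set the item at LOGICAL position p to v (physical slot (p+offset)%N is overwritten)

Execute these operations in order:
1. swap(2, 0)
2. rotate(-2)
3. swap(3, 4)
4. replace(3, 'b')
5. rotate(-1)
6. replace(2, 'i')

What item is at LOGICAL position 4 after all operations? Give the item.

Answer: b

Derivation:
After op 1 (swap(2, 0)): offset=0, physical=[C,B,A,D,E], logical=[C,B,A,D,E]
After op 2 (rotate(-2)): offset=3, physical=[C,B,A,D,E], logical=[D,E,C,B,A]
After op 3 (swap(3, 4)): offset=3, physical=[C,A,B,D,E], logical=[D,E,C,A,B]
After op 4 (replace(3, 'b')): offset=3, physical=[C,b,B,D,E], logical=[D,E,C,b,B]
After op 5 (rotate(-1)): offset=2, physical=[C,b,B,D,E], logical=[B,D,E,C,b]
After op 6 (replace(2, 'i')): offset=2, physical=[C,b,B,D,i], logical=[B,D,i,C,b]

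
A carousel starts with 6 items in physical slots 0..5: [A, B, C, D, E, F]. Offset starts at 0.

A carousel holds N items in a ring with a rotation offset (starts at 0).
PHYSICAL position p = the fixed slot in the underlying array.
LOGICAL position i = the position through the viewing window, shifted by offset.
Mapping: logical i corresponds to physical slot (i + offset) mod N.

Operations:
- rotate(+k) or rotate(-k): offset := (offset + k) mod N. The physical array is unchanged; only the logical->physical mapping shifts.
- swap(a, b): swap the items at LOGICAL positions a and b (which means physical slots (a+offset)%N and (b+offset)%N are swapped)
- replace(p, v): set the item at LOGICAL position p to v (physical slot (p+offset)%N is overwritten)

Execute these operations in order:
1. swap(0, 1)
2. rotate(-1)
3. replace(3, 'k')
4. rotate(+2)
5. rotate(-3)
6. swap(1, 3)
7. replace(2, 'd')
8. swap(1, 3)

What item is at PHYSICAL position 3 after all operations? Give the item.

Answer: D

Derivation:
After op 1 (swap(0, 1)): offset=0, physical=[B,A,C,D,E,F], logical=[B,A,C,D,E,F]
After op 2 (rotate(-1)): offset=5, physical=[B,A,C,D,E,F], logical=[F,B,A,C,D,E]
After op 3 (replace(3, 'k')): offset=5, physical=[B,A,k,D,E,F], logical=[F,B,A,k,D,E]
After op 4 (rotate(+2)): offset=1, physical=[B,A,k,D,E,F], logical=[A,k,D,E,F,B]
After op 5 (rotate(-3)): offset=4, physical=[B,A,k,D,E,F], logical=[E,F,B,A,k,D]
After op 6 (swap(1, 3)): offset=4, physical=[B,F,k,D,E,A], logical=[E,A,B,F,k,D]
After op 7 (replace(2, 'd')): offset=4, physical=[d,F,k,D,E,A], logical=[E,A,d,F,k,D]
After op 8 (swap(1, 3)): offset=4, physical=[d,A,k,D,E,F], logical=[E,F,d,A,k,D]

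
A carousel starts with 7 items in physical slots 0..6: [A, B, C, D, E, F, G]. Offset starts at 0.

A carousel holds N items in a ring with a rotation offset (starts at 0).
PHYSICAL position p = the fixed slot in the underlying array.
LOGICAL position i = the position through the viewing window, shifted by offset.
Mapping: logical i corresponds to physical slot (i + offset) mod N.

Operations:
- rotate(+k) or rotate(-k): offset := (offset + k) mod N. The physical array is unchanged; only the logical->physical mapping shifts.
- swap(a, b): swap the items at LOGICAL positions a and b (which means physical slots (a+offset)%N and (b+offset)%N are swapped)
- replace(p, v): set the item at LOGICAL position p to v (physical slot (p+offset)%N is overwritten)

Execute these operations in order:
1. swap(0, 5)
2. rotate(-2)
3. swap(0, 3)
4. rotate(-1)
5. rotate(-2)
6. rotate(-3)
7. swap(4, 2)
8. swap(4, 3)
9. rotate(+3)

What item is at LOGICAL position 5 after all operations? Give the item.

Answer: F

Derivation:
After op 1 (swap(0, 5)): offset=0, physical=[F,B,C,D,E,A,G], logical=[F,B,C,D,E,A,G]
After op 2 (rotate(-2)): offset=5, physical=[F,B,C,D,E,A,G], logical=[A,G,F,B,C,D,E]
After op 3 (swap(0, 3)): offset=5, physical=[F,A,C,D,E,B,G], logical=[B,G,F,A,C,D,E]
After op 4 (rotate(-1)): offset=4, physical=[F,A,C,D,E,B,G], logical=[E,B,G,F,A,C,D]
After op 5 (rotate(-2)): offset=2, physical=[F,A,C,D,E,B,G], logical=[C,D,E,B,G,F,A]
After op 6 (rotate(-3)): offset=6, physical=[F,A,C,D,E,B,G], logical=[G,F,A,C,D,E,B]
After op 7 (swap(4, 2)): offset=6, physical=[F,D,C,A,E,B,G], logical=[G,F,D,C,A,E,B]
After op 8 (swap(4, 3)): offset=6, physical=[F,D,A,C,E,B,G], logical=[G,F,D,A,C,E,B]
After op 9 (rotate(+3)): offset=2, physical=[F,D,A,C,E,B,G], logical=[A,C,E,B,G,F,D]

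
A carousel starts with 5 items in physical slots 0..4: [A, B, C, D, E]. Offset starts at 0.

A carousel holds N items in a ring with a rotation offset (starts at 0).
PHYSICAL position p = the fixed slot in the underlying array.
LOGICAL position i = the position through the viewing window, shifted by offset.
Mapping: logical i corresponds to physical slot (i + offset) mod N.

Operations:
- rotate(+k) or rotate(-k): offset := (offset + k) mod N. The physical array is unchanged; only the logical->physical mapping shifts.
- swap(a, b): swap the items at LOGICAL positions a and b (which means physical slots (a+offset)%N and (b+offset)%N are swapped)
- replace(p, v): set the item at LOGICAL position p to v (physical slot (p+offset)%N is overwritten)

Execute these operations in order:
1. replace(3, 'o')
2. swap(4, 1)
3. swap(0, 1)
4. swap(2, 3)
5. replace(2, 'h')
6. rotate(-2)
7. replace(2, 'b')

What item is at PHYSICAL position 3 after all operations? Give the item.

Answer: C

Derivation:
After op 1 (replace(3, 'o')): offset=0, physical=[A,B,C,o,E], logical=[A,B,C,o,E]
After op 2 (swap(4, 1)): offset=0, physical=[A,E,C,o,B], logical=[A,E,C,o,B]
After op 3 (swap(0, 1)): offset=0, physical=[E,A,C,o,B], logical=[E,A,C,o,B]
After op 4 (swap(2, 3)): offset=0, physical=[E,A,o,C,B], logical=[E,A,o,C,B]
After op 5 (replace(2, 'h')): offset=0, physical=[E,A,h,C,B], logical=[E,A,h,C,B]
After op 6 (rotate(-2)): offset=3, physical=[E,A,h,C,B], logical=[C,B,E,A,h]
After op 7 (replace(2, 'b')): offset=3, physical=[b,A,h,C,B], logical=[C,B,b,A,h]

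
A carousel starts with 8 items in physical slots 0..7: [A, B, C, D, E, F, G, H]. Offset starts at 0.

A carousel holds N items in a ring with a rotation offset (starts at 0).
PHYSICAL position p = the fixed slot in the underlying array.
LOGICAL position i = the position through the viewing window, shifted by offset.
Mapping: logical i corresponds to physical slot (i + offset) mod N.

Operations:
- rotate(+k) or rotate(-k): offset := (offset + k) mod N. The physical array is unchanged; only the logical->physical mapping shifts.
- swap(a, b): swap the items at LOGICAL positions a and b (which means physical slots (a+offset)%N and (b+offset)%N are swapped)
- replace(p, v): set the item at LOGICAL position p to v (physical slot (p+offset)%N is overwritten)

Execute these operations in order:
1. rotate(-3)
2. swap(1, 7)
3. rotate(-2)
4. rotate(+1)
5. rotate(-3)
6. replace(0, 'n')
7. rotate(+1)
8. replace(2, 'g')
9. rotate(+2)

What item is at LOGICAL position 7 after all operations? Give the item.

After op 1 (rotate(-3)): offset=5, physical=[A,B,C,D,E,F,G,H], logical=[F,G,H,A,B,C,D,E]
After op 2 (swap(1, 7)): offset=5, physical=[A,B,C,D,G,F,E,H], logical=[F,E,H,A,B,C,D,G]
After op 3 (rotate(-2)): offset=3, physical=[A,B,C,D,G,F,E,H], logical=[D,G,F,E,H,A,B,C]
After op 4 (rotate(+1)): offset=4, physical=[A,B,C,D,G,F,E,H], logical=[G,F,E,H,A,B,C,D]
After op 5 (rotate(-3)): offset=1, physical=[A,B,C,D,G,F,E,H], logical=[B,C,D,G,F,E,H,A]
After op 6 (replace(0, 'n')): offset=1, physical=[A,n,C,D,G,F,E,H], logical=[n,C,D,G,F,E,H,A]
After op 7 (rotate(+1)): offset=2, physical=[A,n,C,D,G,F,E,H], logical=[C,D,G,F,E,H,A,n]
After op 8 (replace(2, 'g')): offset=2, physical=[A,n,C,D,g,F,E,H], logical=[C,D,g,F,E,H,A,n]
After op 9 (rotate(+2)): offset=4, physical=[A,n,C,D,g,F,E,H], logical=[g,F,E,H,A,n,C,D]

Answer: D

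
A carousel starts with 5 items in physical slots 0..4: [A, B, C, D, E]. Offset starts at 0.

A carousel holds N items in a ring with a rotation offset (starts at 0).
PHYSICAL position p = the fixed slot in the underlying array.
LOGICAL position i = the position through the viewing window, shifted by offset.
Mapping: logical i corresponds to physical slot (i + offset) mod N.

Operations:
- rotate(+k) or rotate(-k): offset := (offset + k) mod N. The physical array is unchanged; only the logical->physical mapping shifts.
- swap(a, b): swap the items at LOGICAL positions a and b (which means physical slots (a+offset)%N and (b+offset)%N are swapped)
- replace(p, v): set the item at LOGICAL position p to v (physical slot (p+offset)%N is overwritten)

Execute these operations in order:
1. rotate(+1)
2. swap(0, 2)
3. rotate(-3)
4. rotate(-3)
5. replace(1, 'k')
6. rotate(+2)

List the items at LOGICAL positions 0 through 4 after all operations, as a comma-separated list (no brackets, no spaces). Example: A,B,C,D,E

Answer: C,B,E,A,k

Derivation:
After op 1 (rotate(+1)): offset=1, physical=[A,B,C,D,E], logical=[B,C,D,E,A]
After op 2 (swap(0, 2)): offset=1, physical=[A,D,C,B,E], logical=[D,C,B,E,A]
After op 3 (rotate(-3)): offset=3, physical=[A,D,C,B,E], logical=[B,E,A,D,C]
After op 4 (rotate(-3)): offset=0, physical=[A,D,C,B,E], logical=[A,D,C,B,E]
After op 5 (replace(1, 'k')): offset=0, physical=[A,k,C,B,E], logical=[A,k,C,B,E]
After op 6 (rotate(+2)): offset=2, physical=[A,k,C,B,E], logical=[C,B,E,A,k]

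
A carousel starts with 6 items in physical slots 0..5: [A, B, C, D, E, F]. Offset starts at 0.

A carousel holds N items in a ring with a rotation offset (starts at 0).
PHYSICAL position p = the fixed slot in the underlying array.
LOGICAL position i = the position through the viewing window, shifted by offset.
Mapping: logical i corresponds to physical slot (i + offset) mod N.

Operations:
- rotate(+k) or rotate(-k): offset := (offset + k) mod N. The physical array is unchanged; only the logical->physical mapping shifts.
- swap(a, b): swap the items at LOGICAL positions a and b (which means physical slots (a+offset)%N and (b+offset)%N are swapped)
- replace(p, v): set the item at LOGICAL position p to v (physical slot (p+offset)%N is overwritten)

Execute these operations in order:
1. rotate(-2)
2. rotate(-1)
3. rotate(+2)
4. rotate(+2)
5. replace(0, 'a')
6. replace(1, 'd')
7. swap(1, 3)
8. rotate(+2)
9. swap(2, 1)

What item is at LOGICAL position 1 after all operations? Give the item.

Answer: F

Derivation:
After op 1 (rotate(-2)): offset=4, physical=[A,B,C,D,E,F], logical=[E,F,A,B,C,D]
After op 2 (rotate(-1)): offset=3, physical=[A,B,C,D,E,F], logical=[D,E,F,A,B,C]
After op 3 (rotate(+2)): offset=5, physical=[A,B,C,D,E,F], logical=[F,A,B,C,D,E]
After op 4 (rotate(+2)): offset=1, physical=[A,B,C,D,E,F], logical=[B,C,D,E,F,A]
After op 5 (replace(0, 'a')): offset=1, physical=[A,a,C,D,E,F], logical=[a,C,D,E,F,A]
After op 6 (replace(1, 'd')): offset=1, physical=[A,a,d,D,E,F], logical=[a,d,D,E,F,A]
After op 7 (swap(1, 3)): offset=1, physical=[A,a,E,D,d,F], logical=[a,E,D,d,F,A]
After op 8 (rotate(+2)): offset=3, physical=[A,a,E,D,d,F], logical=[D,d,F,A,a,E]
After op 9 (swap(2, 1)): offset=3, physical=[A,a,E,D,F,d], logical=[D,F,d,A,a,E]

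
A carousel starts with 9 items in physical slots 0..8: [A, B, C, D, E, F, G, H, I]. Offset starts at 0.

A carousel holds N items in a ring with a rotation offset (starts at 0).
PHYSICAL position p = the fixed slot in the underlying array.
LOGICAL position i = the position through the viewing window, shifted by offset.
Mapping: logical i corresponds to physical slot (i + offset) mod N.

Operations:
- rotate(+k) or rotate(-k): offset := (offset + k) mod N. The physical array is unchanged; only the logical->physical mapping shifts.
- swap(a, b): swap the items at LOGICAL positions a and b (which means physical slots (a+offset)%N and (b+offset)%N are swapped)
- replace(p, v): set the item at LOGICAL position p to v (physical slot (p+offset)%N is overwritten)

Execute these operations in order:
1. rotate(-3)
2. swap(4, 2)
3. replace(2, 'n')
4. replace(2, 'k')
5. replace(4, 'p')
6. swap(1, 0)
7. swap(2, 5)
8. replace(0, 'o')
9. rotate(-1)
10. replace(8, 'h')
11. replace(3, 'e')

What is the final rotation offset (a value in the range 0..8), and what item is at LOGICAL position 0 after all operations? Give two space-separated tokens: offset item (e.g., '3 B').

Answer: 5 F

Derivation:
After op 1 (rotate(-3)): offset=6, physical=[A,B,C,D,E,F,G,H,I], logical=[G,H,I,A,B,C,D,E,F]
After op 2 (swap(4, 2)): offset=6, physical=[A,I,C,D,E,F,G,H,B], logical=[G,H,B,A,I,C,D,E,F]
After op 3 (replace(2, 'n')): offset=6, physical=[A,I,C,D,E,F,G,H,n], logical=[G,H,n,A,I,C,D,E,F]
After op 4 (replace(2, 'k')): offset=6, physical=[A,I,C,D,E,F,G,H,k], logical=[G,H,k,A,I,C,D,E,F]
After op 5 (replace(4, 'p')): offset=6, physical=[A,p,C,D,E,F,G,H,k], logical=[G,H,k,A,p,C,D,E,F]
After op 6 (swap(1, 0)): offset=6, physical=[A,p,C,D,E,F,H,G,k], logical=[H,G,k,A,p,C,D,E,F]
After op 7 (swap(2, 5)): offset=6, physical=[A,p,k,D,E,F,H,G,C], logical=[H,G,C,A,p,k,D,E,F]
After op 8 (replace(0, 'o')): offset=6, physical=[A,p,k,D,E,F,o,G,C], logical=[o,G,C,A,p,k,D,E,F]
After op 9 (rotate(-1)): offset=5, physical=[A,p,k,D,E,F,o,G,C], logical=[F,o,G,C,A,p,k,D,E]
After op 10 (replace(8, 'h')): offset=5, physical=[A,p,k,D,h,F,o,G,C], logical=[F,o,G,C,A,p,k,D,h]
After op 11 (replace(3, 'e')): offset=5, physical=[A,p,k,D,h,F,o,G,e], logical=[F,o,G,e,A,p,k,D,h]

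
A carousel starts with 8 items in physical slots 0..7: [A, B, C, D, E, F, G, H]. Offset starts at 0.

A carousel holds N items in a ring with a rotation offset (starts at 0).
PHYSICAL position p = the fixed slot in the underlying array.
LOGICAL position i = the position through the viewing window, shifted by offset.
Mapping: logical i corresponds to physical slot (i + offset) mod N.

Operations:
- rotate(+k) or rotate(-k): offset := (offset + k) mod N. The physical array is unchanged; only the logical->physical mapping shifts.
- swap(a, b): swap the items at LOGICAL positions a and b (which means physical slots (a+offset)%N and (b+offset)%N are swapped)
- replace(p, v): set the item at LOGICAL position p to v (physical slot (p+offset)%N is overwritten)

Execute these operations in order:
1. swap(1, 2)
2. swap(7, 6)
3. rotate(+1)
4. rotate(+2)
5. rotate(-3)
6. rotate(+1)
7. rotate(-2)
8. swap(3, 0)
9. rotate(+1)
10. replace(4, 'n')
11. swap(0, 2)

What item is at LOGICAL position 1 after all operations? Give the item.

Answer: C

Derivation:
After op 1 (swap(1, 2)): offset=0, physical=[A,C,B,D,E,F,G,H], logical=[A,C,B,D,E,F,G,H]
After op 2 (swap(7, 6)): offset=0, physical=[A,C,B,D,E,F,H,G], logical=[A,C,B,D,E,F,H,G]
After op 3 (rotate(+1)): offset=1, physical=[A,C,B,D,E,F,H,G], logical=[C,B,D,E,F,H,G,A]
After op 4 (rotate(+2)): offset=3, physical=[A,C,B,D,E,F,H,G], logical=[D,E,F,H,G,A,C,B]
After op 5 (rotate(-3)): offset=0, physical=[A,C,B,D,E,F,H,G], logical=[A,C,B,D,E,F,H,G]
After op 6 (rotate(+1)): offset=1, physical=[A,C,B,D,E,F,H,G], logical=[C,B,D,E,F,H,G,A]
After op 7 (rotate(-2)): offset=7, physical=[A,C,B,D,E,F,H,G], logical=[G,A,C,B,D,E,F,H]
After op 8 (swap(3, 0)): offset=7, physical=[A,C,G,D,E,F,H,B], logical=[B,A,C,G,D,E,F,H]
After op 9 (rotate(+1)): offset=0, physical=[A,C,G,D,E,F,H,B], logical=[A,C,G,D,E,F,H,B]
After op 10 (replace(4, 'n')): offset=0, physical=[A,C,G,D,n,F,H,B], logical=[A,C,G,D,n,F,H,B]
After op 11 (swap(0, 2)): offset=0, physical=[G,C,A,D,n,F,H,B], logical=[G,C,A,D,n,F,H,B]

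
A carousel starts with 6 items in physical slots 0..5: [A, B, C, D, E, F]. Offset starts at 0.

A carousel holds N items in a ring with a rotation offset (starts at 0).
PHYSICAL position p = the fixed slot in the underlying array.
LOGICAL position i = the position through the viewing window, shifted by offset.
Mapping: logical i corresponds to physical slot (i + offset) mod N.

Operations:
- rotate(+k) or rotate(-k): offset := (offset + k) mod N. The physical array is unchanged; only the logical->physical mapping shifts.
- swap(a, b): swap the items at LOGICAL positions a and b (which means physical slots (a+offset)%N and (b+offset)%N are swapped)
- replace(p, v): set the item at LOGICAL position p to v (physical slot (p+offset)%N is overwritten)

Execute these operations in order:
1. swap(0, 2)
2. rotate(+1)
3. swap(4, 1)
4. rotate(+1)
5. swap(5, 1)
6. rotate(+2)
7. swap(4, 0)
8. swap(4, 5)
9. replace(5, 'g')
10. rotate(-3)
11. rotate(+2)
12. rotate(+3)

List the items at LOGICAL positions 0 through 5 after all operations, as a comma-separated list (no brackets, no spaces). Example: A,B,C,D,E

Answer: C,D,B,g,F,A

Derivation:
After op 1 (swap(0, 2)): offset=0, physical=[C,B,A,D,E,F], logical=[C,B,A,D,E,F]
After op 2 (rotate(+1)): offset=1, physical=[C,B,A,D,E,F], logical=[B,A,D,E,F,C]
After op 3 (swap(4, 1)): offset=1, physical=[C,B,F,D,E,A], logical=[B,F,D,E,A,C]
After op 4 (rotate(+1)): offset=2, physical=[C,B,F,D,E,A], logical=[F,D,E,A,C,B]
After op 5 (swap(5, 1)): offset=2, physical=[C,D,F,B,E,A], logical=[F,B,E,A,C,D]
After op 6 (rotate(+2)): offset=4, physical=[C,D,F,B,E,A], logical=[E,A,C,D,F,B]
After op 7 (swap(4, 0)): offset=4, physical=[C,D,E,B,F,A], logical=[F,A,C,D,E,B]
After op 8 (swap(4, 5)): offset=4, physical=[C,D,B,E,F,A], logical=[F,A,C,D,B,E]
After op 9 (replace(5, 'g')): offset=4, physical=[C,D,B,g,F,A], logical=[F,A,C,D,B,g]
After op 10 (rotate(-3)): offset=1, physical=[C,D,B,g,F,A], logical=[D,B,g,F,A,C]
After op 11 (rotate(+2)): offset=3, physical=[C,D,B,g,F,A], logical=[g,F,A,C,D,B]
After op 12 (rotate(+3)): offset=0, physical=[C,D,B,g,F,A], logical=[C,D,B,g,F,A]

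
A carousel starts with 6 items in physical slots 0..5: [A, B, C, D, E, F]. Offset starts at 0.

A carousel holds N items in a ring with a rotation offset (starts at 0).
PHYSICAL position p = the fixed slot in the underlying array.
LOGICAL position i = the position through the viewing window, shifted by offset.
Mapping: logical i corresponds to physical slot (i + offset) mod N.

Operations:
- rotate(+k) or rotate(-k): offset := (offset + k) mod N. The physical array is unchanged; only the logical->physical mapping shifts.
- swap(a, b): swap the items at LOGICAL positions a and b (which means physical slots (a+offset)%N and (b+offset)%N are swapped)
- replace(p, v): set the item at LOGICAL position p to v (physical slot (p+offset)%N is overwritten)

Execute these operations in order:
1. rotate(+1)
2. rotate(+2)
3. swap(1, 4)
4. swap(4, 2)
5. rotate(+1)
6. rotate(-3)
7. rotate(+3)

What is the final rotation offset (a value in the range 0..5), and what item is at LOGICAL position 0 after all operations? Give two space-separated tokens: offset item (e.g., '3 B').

After op 1 (rotate(+1)): offset=1, physical=[A,B,C,D,E,F], logical=[B,C,D,E,F,A]
After op 2 (rotate(+2)): offset=3, physical=[A,B,C,D,E,F], logical=[D,E,F,A,B,C]
After op 3 (swap(1, 4)): offset=3, physical=[A,E,C,D,B,F], logical=[D,B,F,A,E,C]
After op 4 (swap(4, 2)): offset=3, physical=[A,F,C,D,B,E], logical=[D,B,E,A,F,C]
After op 5 (rotate(+1)): offset=4, physical=[A,F,C,D,B,E], logical=[B,E,A,F,C,D]
After op 6 (rotate(-3)): offset=1, physical=[A,F,C,D,B,E], logical=[F,C,D,B,E,A]
After op 7 (rotate(+3)): offset=4, physical=[A,F,C,D,B,E], logical=[B,E,A,F,C,D]

Answer: 4 B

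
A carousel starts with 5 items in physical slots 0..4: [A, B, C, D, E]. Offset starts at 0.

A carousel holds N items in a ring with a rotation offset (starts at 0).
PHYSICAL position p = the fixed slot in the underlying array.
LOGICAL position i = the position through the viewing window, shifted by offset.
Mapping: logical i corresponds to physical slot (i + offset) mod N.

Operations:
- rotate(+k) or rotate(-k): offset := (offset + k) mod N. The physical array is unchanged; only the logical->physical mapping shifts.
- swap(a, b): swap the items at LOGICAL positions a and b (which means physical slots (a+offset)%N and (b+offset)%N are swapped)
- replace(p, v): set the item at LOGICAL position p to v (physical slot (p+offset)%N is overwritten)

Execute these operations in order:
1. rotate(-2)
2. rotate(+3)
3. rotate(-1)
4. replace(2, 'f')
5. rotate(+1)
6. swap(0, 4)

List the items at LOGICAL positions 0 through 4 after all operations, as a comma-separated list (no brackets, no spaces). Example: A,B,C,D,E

After op 1 (rotate(-2)): offset=3, physical=[A,B,C,D,E], logical=[D,E,A,B,C]
After op 2 (rotate(+3)): offset=1, physical=[A,B,C,D,E], logical=[B,C,D,E,A]
After op 3 (rotate(-1)): offset=0, physical=[A,B,C,D,E], logical=[A,B,C,D,E]
After op 4 (replace(2, 'f')): offset=0, physical=[A,B,f,D,E], logical=[A,B,f,D,E]
After op 5 (rotate(+1)): offset=1, physical=[A,B,f,D,E], logical=[B,f,D,E,A]
After op 6 (swap(0, 4)): offset=1, physical=[B,A,f,D,E], logical=[A,f,D,E,B]

Answer: A,f,D,E,B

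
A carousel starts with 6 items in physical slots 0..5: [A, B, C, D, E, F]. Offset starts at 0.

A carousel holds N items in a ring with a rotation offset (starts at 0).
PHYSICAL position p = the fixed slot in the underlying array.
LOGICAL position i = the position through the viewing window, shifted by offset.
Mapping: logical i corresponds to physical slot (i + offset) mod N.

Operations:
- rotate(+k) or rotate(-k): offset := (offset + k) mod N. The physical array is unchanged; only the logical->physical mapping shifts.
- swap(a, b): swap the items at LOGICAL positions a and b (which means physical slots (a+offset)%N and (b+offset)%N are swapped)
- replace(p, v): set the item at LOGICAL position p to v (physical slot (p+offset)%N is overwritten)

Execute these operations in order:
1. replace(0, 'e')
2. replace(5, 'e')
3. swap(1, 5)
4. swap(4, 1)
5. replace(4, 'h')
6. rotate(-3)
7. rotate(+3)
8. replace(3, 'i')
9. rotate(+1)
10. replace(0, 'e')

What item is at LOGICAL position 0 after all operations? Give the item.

Answer: e

Derivation:
After op 1 (replace(0, 'e')): offset=0, physical=[e,B,C,D,E,F], logical=[e,B,C,D,E,F]
After op 2 (replace(5, 'e')): offset=0, physical=[e,B,C,D,E,e], logical=[e,B,C,D,E,e]
After op 3 (swap(1, 5)): offset=0, physical=[e,e,C,D,E,B], logical=[e,e,C,D,E,B]
After op 4 (swap(4, 1)): offset=0, physical=[e,E,C,D,e,B], logical=[e,E,C,D,e,B]
After op 5 (replace(4, 'h')): offset=0, physical=[e,E,C,D,h,B], logical=[e,E,C,D,h,B]
After op 6 (rotate(-3)): offset=3, physical=[e,E,C,D,h,B], logical=[D,h,B,e,E,C]
After op 7 (rotate(+3)): offset=0, physical=[e,E,C,D,h,B], logical=[e,E,C,D,h,B]
After op 8 (replace(3, 'i')): offset=0, physical=[e,E,C,i,h,B], logical=[e,E,C,i,h,B]
After op 9 (rotate(+1)): offset=1, physical=[e,E,C,i,h,B], logical=[E,C,i,h,B,e]
After op 10 (replace(0, 'e')): offset=1, physical=[e,e,C,i,h,B], logical=[e,C,i,h,B,e]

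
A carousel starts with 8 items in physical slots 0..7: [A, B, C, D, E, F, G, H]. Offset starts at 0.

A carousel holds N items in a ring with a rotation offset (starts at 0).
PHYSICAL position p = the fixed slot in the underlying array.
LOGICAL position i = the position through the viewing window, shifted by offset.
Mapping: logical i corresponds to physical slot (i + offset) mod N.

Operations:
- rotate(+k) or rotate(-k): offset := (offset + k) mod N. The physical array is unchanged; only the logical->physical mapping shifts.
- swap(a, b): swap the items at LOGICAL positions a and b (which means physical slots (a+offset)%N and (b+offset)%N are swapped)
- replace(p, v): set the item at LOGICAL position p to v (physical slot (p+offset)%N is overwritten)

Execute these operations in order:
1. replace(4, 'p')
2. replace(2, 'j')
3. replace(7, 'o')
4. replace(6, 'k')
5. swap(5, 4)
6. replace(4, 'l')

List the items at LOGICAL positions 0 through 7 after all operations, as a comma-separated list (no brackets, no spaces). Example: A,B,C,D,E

After op 1 (replace(4, 'p')): offset=0, physical=[A,B,C,D,p,F,G,H], logical=[A,B,C,D,p,F,G,H]
After op 2 (replace(2, 'j')): offset=0, physical=[A,B,j,D,p,F,G,H], logical=[A,B,j,D,p,F,G,H]
After op 3 (replace(7, 'o')): offset=0, physical=[A,B,j,D,p,F,G,o], logical=[A,B,j,D,p,F,G,o]
After op 4 (replace(6, 'k')): offset=0, physical=[A,B,j,D,p,F,k,o], logical=[A,B,j,D,p,F,k,o]
After op 5 (swap(5, 4)): offset=0, physical=[A,B,j,D,F,p,k,o], logical=[A,B,j,D,F,p,k,o]
After op 6 (replace(4, 'l')): offset=0, physical=[A,B,j,D,l,p,k,o], logical=[A,B,j,D,l,p,k,o]

Answer: A,B,j,D,l,p,k,o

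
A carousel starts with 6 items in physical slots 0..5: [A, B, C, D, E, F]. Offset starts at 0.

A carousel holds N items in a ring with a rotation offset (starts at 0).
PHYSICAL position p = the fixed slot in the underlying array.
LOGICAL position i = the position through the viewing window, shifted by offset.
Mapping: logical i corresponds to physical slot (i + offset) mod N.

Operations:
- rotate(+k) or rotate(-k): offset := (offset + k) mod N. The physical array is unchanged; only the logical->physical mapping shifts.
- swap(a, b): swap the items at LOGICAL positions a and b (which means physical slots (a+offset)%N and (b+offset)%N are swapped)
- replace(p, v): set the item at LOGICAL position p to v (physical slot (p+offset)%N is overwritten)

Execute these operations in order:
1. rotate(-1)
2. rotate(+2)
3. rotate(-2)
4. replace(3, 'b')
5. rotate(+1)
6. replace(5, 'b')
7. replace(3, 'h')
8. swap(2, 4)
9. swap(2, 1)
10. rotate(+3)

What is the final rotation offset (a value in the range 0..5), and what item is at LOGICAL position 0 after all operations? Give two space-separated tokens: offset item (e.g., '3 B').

After op 1 (rotate(-1)): offset=5, physical=[A,B,C,D,E,F], logical=[F,A,B,C,D,E]
After op 2 (rotate(+2)): offset=1, physical=[A,B,C,D,E,F], logical=[B,C,D,E,F,A]
After op 3 (rotate(-2)): offset=5, physical=[A,B,C,D,E,F], logical=[F,A,B,C,D,E]
After op 4 (replace(3, 'b')): offset=5, physical=[A,B,b,D,E,F], logical=[F,A,B,b,D,E]
After op 5 (rotate(+1)): offset=0, physical=[A,B,b,D,E,F], logical=[A,B,b,D,E,F]
After op 6 (replace(5, 'b')): offset=0, physical=[A,B,b,D,E,b], logical=[A,B,b,D,E,b]
After op 7 (replace(3, 'h')): offset=0, physical=[A,B,b,h,E,b], logical=[A,B,b,h,E,b]
After op 8 (swap(2, 4)): offset=0, physical=[A,B,E,h,b,b], logical=[A,B,E,h,b,b]
After op 9 (swap(2, 1)): offset=0, physical=[A,E,B,h,b,b], logical=[A,E,B,h,b,b]
After op 10 (rotate(+3)): offset=3, physical=[A,E,B,h,b,b], logical=[h,b,b,A,E,B]

Answer: 3 h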